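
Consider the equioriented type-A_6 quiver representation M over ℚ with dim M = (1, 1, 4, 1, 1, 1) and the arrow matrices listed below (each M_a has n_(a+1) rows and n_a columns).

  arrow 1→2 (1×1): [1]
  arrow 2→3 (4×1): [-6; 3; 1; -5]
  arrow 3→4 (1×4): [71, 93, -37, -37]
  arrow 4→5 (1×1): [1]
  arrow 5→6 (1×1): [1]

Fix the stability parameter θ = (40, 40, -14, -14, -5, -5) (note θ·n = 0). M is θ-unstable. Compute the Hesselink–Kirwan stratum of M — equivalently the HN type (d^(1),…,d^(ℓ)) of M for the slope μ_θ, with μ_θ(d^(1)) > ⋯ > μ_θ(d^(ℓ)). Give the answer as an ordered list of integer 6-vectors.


Barcode: M ≅ I[1,6], I[3,3]^3. HN layers by μ_θ (2 steps, strictly decreasing):
  μ^(1)=7; μ^(2)=-14

((1, 1, 1, 1, 1, 1); (0, 0, 3, 0, 0, 0))


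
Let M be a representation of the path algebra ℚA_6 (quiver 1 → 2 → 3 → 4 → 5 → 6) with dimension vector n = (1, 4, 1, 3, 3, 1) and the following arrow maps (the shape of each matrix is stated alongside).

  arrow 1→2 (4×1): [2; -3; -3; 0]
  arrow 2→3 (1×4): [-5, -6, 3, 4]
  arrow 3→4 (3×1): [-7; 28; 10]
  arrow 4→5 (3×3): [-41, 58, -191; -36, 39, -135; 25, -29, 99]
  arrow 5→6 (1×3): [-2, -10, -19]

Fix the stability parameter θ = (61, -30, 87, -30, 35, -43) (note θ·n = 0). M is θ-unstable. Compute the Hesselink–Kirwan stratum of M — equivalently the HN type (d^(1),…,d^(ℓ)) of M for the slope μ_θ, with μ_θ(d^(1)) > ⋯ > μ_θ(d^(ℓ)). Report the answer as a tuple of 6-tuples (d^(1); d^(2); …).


Via rank(M_{q-1}∘⋯∘M_p): M ≅ I[1,6], I[2,2]^3, I[4,5]^2.
μ_θ-semistable layers: μ^(1)=35; μ^(2)=40/3; μ^(3)=-30

((0, 0, 0, 0, 2, 0); (1, 1, 1, 1, 1, 1); (0, 3, 0, 2, 0, 0))


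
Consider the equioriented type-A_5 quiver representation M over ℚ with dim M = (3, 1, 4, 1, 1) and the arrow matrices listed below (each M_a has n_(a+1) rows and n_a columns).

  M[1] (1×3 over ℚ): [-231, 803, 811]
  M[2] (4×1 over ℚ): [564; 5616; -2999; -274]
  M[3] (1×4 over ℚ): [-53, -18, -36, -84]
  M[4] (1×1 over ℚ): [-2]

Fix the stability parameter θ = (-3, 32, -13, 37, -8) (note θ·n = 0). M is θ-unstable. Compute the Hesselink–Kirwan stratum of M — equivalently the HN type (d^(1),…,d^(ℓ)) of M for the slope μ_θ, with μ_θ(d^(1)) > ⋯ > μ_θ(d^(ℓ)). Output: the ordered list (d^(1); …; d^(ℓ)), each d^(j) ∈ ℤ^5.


Barcode: M ≅ I[1,1]^2, I[1,3], I[3,3]^2, I[3,5]. HN layers by μ_θ (4 steps, strictly decreasing):
  μ^(1)=29/2; μ^(2)=19/2; μ^(3)=-3; μ^(4)=-13

((0, 0, 0, 1, 1); (0, 1, 1, 0, 0); (3, 0, 0, 0, 0); (0, 0, 3, 0, 0))


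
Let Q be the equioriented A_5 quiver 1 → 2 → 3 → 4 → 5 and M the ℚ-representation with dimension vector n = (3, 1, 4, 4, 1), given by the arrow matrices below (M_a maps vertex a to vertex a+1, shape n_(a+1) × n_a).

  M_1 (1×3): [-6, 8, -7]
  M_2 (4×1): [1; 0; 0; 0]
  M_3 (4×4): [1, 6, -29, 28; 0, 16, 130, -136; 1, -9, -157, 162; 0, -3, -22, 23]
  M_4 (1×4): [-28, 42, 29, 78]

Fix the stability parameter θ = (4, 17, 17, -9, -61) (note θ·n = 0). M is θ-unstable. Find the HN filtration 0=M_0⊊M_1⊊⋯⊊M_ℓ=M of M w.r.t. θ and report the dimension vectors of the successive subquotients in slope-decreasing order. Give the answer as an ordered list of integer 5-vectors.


Barcode: M ≅ I[1,1]^2, I[1,5], I[3,4]^3. HN layers by μ_θ (2 steps, strictly decreasing):
  μ^(1)=4; μ^(2)=-32/5

((2, 0, 3, 3, 0); (1, 1, 1, 1, 1))


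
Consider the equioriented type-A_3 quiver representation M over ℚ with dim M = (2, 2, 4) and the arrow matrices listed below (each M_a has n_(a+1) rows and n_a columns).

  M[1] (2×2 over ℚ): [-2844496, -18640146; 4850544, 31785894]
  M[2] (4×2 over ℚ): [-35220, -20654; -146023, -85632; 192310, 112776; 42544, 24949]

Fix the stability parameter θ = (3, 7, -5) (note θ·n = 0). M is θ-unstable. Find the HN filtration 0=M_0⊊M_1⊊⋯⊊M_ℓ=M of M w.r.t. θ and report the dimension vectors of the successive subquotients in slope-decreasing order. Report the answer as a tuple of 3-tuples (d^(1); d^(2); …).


Barcode: M ≅ I[1,1], I[1,3], I[2,3], I[3,3]^2. HN layers by μ_θ (4 steps, strictly decreasing):
  μ^(1)=3; μ^(2)=5/3; μ^(3)=1; μ^(4)=-5

((1, 0, 0); (1, 1, 1); (0, 1, 1); (0, 0, 2))


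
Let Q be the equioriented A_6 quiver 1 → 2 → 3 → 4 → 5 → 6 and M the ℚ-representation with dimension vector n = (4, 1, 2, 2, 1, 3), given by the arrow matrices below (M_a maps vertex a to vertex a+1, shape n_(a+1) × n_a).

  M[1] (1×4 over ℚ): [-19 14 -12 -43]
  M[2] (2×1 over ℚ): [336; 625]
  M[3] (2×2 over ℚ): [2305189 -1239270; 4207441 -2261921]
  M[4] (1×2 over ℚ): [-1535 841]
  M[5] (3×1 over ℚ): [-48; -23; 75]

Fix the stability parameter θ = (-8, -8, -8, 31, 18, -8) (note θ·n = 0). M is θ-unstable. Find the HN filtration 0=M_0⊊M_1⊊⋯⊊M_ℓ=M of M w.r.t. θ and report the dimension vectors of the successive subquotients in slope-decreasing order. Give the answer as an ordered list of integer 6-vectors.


Interval decomposition of M: I[1,1]^3, I[1,6], I[3,4], I[6,6]^2.
HN type (ℓ=3): μ^(1)=31; μ^(2)=41/3; μ^(3)=-8

((0, 0, 0, 1, 0, 0); (0, 0, 0, 1, 1, 1); (4, 1, 2, 0, 0, 2))


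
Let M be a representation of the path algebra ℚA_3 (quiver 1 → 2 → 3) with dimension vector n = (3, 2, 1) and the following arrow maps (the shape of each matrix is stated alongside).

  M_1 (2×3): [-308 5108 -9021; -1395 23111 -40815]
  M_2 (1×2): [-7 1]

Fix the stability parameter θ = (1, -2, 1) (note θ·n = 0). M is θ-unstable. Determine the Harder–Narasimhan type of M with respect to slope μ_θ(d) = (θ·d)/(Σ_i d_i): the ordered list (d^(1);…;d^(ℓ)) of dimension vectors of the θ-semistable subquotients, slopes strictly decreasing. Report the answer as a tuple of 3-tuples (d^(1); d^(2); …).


Barcode: M ≅ I[1,1], I[1,2], I[1,3]. HN layers by μ_θ (2 steps, strictly decreasing):
  μ^(1)=1; μ^(2)=-1/2

((1, 0, 1); (2, 2, 0))


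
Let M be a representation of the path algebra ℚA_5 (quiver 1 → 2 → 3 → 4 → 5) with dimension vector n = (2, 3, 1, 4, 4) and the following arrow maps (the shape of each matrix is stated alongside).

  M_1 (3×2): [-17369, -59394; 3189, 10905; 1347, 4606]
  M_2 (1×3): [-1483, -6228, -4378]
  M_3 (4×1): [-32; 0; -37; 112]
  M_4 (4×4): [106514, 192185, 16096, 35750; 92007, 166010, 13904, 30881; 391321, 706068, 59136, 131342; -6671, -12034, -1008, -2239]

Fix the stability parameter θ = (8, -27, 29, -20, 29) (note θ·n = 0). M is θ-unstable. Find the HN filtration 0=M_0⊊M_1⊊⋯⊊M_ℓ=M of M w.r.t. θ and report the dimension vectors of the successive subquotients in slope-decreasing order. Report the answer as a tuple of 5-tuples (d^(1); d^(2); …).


Interval decomposition of M: I[1,2], I[1,4], I[2,2], I[4,5]^3, I[5,5].
HN type (ℓ=5): μ^(1)=29; μ^(2)=9/2; μ^(3)=-19/2; μ^(4)=-20; μ^(5)=-27

((0, 0, 0, 0, 4); (0, 0, 1, 1, 0); (2, 2, 0, 0, 0); (0, 0, 0, 3, 0); (0, 1, 0, 0, 0))


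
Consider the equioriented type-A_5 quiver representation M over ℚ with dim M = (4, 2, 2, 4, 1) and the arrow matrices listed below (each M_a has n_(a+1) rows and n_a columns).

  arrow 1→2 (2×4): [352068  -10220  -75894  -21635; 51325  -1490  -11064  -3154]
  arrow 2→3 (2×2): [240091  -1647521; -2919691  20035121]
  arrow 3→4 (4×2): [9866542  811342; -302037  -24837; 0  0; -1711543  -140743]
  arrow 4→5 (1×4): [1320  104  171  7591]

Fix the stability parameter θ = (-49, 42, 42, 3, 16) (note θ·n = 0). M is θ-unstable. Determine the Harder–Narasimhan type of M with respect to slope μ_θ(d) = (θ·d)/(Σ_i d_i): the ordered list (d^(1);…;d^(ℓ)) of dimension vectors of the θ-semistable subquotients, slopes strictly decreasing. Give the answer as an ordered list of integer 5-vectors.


Barcode: M ≅ I[1,1]^2, I[1,2], I[1,3], I[3,5], I[4,4]^3. HN layers by μ_θ (4 steps, strictly decreasing):
  μ^(1)=42; μ^(2)=61/3; μ^(3)=3; μ^(4)=-49

((0, 2, 1, 0, 0); (0, 0, 1, 1, 1); (0, 0, 0, 3, 0); (4, 0, 0, 0, 0))


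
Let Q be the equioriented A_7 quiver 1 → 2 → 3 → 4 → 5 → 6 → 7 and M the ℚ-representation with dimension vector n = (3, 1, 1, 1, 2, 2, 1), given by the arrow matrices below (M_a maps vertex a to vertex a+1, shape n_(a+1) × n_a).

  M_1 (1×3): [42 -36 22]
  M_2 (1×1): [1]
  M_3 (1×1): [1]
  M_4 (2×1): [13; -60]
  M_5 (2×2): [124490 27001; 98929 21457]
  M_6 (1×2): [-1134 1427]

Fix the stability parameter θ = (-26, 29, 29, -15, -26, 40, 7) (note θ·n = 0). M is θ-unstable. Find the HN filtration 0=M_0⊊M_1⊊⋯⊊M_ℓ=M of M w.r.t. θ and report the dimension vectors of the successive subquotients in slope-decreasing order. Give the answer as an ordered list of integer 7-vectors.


Via rank(M_{q-1}∘⋯∘M_p): M ≅ I[1,1]^2, I[1,7], I[5,6].
μ_θ-semistable layers: μ^(1)=40; μ^(2)=47/2; μ^(3)=17/4; μ^(4)=-26

((0, 0, 0, 0, 0, 1, 0); (0, 0, 0, 0, 0, 1, 1); (0, 1, 1, 1, 1, 0, 0); (3, 0, 0, 0, 1, 0, 0))


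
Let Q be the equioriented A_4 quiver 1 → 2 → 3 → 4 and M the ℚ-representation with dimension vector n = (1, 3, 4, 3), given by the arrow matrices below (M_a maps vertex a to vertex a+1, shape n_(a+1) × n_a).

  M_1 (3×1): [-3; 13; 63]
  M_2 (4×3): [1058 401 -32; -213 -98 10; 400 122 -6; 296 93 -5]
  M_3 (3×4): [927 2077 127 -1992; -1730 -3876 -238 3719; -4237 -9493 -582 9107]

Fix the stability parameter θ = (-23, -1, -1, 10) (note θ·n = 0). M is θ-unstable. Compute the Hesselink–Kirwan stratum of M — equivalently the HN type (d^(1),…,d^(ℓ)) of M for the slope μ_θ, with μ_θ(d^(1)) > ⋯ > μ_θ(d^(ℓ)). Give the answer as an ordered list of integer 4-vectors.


Barcode: M ≅ I[1,3], I[2,4]^2, I[3,4]. HN layers by μ_θ (3 steps, strictly decreasing):
  μ^(1)=10; μ^(2)=-1; μ^(3)=-23

((0, 0, 0, 3); (0, 3, 4, 0); (1, 0, 0, 0))


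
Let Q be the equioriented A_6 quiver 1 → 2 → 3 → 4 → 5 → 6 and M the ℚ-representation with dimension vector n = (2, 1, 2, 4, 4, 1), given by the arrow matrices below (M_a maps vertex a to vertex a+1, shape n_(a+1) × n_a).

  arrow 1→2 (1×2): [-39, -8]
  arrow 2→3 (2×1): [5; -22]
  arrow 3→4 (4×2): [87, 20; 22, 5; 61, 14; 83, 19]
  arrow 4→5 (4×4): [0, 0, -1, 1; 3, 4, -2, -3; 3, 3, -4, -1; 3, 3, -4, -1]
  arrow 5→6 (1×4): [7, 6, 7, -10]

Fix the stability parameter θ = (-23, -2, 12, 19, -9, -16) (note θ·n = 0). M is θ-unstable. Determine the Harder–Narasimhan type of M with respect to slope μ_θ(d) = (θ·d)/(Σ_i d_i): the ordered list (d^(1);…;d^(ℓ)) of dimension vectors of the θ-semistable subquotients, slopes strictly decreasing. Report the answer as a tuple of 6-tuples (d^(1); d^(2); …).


Via rank(M_{q-1}∘⋯∘M_p): M ≅ I[1,1], I[1,4], I[3,6], I[4,5]^2, I[5,5].
μ_θ-semistable layers: μ^(1)=19; μ^(2)=12; μ^(3)=5; μ^(4)=3/2; μ^(5)=-2; μ^(6)=-9; μ^(7)=-23

((0, 0, 0, 1, 0, 0); (0, 0, 1, 0, 0, 0); (0, 0, 0, 2, 2, 0); (0, 0, 1, 1, 1, 1); (0, 1, 0, 0, 0, 0); (0, 0, 0, 0, 1, 0); (2, 0, 0, 0, 0, 0))


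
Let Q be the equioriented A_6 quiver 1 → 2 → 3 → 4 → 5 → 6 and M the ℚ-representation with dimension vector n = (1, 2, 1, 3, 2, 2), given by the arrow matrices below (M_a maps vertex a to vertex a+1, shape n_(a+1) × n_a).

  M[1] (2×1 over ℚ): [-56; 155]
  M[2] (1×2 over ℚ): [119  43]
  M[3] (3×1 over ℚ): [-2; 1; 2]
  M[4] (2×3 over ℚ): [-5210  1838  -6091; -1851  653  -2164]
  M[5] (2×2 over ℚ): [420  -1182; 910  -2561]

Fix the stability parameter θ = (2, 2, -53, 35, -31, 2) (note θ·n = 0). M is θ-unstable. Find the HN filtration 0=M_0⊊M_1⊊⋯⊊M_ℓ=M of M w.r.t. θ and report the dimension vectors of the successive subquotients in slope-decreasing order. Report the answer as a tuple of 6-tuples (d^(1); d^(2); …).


Interval decomposition of M: I[1,6], I[2,2], I[4,4], I[4,5], I[6,6].
HN type (ℓ=3): μ^(1)=35; μ^(2)=2; μ^(3)=-49/3

((0, 0, 0, 1, 0, 0); (0, 1, 0, 2, 2, 2); (1, 1, 1, 0, 0, 0))


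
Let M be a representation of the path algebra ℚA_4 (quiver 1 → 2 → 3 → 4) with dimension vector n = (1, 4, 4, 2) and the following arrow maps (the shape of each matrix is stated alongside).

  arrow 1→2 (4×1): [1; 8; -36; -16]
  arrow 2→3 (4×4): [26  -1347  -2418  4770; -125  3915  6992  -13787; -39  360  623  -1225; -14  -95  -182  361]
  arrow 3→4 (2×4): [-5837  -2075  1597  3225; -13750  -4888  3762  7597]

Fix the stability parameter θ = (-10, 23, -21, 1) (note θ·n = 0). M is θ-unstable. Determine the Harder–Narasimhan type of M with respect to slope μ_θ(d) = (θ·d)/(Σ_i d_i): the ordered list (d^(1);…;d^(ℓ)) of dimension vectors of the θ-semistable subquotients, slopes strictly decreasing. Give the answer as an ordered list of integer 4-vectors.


Barcode: M ≅ I[1,3], I[2,3], I[2,4]^2. HN layers by μ_θ (2 steps, strictly decreasing):
  μ^(1)=1; μ^(2)=-10

((0, 4, 4, 2); (1, 0, 0, 0))


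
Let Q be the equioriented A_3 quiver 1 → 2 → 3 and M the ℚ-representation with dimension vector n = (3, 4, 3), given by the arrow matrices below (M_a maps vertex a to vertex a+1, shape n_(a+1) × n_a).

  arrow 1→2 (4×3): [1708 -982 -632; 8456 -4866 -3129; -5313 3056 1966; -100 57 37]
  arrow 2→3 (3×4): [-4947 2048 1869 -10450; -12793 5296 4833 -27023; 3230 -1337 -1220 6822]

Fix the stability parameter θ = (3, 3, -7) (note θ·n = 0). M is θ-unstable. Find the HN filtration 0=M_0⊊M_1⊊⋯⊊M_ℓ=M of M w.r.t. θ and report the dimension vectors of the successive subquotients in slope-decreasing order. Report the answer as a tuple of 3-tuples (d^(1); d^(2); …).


Interval decomposition of M: I[1,3]^3, I[2,2].
HN type (ℓ=2): μ^(1)=3; μ^(2)=-1/3

((0, 1, 0); (3, 3, 3))


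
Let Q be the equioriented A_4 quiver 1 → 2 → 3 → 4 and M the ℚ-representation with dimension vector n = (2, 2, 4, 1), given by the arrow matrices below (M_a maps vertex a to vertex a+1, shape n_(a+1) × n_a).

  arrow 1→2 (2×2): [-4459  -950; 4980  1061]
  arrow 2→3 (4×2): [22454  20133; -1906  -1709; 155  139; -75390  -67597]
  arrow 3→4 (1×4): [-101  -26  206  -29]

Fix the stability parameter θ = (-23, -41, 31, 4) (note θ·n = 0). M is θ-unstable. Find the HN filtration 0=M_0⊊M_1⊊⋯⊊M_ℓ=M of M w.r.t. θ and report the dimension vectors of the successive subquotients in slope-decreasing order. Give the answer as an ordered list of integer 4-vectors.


Barcode: M ≅ I[1,3], I[1,4], I[3,3]^2. HN layers by μ_θ (3 steps, strictly decreasing):
  μ^(1)=31; μ^(2)=35/2; μ^(3)=-32

((0, 0, 3, 0); (0, 0, 1, 1); (2, 2, 0, 0))


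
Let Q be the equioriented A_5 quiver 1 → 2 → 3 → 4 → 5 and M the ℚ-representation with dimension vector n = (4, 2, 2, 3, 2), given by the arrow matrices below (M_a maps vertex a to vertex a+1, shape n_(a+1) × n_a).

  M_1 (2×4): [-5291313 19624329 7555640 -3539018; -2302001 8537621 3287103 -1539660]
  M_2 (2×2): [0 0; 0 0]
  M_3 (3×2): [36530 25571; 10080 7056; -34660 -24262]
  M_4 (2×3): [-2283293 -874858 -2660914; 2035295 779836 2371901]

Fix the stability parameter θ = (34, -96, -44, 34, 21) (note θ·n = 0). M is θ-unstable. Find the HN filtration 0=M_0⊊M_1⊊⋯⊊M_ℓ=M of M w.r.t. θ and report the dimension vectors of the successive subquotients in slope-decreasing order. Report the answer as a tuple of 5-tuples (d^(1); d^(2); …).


Barcode: M ≅ I[1,1]^2, I[1,2]^2, I[3,3], I[3,5], I[4,4], I[4,5]. HN layers by μ_θ (4 steps, strictly decreasing):
  μ^(1)=34; μ^(2)=55/2; μ^(3)=-31; μ^(4)=-44

((2, 0, 0, 1, 0); (0, 0, 0, 2, 2); (2, 2, 0, 0, 0); (0, 0, 2, 0, 0))


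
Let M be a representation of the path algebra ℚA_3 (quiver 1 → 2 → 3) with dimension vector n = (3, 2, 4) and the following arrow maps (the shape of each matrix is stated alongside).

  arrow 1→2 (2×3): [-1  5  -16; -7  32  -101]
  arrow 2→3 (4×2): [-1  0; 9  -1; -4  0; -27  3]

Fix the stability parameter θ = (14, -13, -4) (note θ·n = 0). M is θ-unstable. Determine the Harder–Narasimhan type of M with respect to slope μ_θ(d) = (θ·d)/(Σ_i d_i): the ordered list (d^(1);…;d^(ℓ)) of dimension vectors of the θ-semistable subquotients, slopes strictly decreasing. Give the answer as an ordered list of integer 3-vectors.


Via rank(M_{q-1}∘⋯∘M_p): M ≅ I[1,1], I[1,3]^2, I[3,3]^2.
μ_θ-semistable layers: μ^(1)=14; μ^(2)=-1; μ^(3)=-4

((1, 0, 0); (2, 2, 2); (0, 0, 2))


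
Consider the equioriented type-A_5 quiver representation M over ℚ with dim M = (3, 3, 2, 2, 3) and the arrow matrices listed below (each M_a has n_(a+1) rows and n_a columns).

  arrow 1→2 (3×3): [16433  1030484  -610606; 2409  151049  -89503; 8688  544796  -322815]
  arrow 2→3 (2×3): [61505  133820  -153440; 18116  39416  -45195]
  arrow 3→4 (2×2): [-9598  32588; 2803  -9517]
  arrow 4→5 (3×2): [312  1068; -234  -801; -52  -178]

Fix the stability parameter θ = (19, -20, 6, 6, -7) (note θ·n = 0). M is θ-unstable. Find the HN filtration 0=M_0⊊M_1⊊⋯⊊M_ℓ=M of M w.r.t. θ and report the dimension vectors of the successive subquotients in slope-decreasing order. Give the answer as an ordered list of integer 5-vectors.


Barcode: M ≅ I[1,2], I[1,4], I[1,5], I[5,5]^2. HN layers by μ_θ (4 steps, strictly decreasing):
  μ^(1)=6; μ^(2)=5/3; μ^(3)=-1/2; μ^(4)=-7

((0, 0, 1, 1, 0); (0, 0, 1, 1, 1); (3, 3, 0, 0, 0); (0, 0, 0, 0, 2))


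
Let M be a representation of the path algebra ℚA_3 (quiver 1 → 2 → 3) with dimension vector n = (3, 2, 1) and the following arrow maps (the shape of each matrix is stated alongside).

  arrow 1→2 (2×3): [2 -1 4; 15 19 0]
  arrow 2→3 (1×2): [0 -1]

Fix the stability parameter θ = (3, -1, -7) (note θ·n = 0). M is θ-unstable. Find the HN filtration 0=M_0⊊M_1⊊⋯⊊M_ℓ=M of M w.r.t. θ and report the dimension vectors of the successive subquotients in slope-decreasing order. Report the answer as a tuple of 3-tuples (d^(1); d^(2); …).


Via rank(M_{q-1}∘⋯∘M_p): M ≅ I[1,1], I[1,2], I[1,3].
μ_θ-semistable layers: μ^(1)=3; μ^(2)=1; μ^(3)=-5/3

((1, 0, 0); (1, 1, 0); (1, 1, 1))


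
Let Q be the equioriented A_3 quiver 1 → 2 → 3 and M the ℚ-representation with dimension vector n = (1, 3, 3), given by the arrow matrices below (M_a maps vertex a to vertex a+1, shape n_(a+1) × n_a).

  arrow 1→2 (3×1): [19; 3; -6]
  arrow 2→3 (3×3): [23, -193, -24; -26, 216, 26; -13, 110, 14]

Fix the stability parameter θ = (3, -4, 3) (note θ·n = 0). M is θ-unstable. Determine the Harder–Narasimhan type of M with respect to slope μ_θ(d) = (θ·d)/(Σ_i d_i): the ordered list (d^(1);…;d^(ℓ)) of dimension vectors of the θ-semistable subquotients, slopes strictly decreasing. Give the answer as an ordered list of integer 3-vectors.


Interval decomposition of M: I[1,3], I[2,3]^2.
HN type (ℓ=3): μ^(1)=3; μ^(2)=-1/2; μ^(3)=-4

((0, 0, 3); (1, 1, 0); (0, 2, 0))


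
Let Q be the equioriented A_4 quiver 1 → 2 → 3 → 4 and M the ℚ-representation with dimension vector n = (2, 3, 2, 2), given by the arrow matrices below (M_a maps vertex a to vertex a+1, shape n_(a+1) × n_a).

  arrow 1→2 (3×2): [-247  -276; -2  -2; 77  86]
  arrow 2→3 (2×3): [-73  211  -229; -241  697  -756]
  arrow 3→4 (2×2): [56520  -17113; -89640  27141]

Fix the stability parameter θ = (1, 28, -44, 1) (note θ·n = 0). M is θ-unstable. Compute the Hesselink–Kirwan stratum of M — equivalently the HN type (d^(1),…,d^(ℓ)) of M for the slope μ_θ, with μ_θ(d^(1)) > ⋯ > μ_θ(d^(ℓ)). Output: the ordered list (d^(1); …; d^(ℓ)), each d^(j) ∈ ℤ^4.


Interval decomposition of M: I[1,3], I[1,4], I[2,2], I[4,4].
HN type (ℓ=3): μ^(1)=28; μ^(2)=1; μ^(3)=-5

((0, 1, 0, 0); (0, 0, 0, 2); (2, 2, 2, 0))


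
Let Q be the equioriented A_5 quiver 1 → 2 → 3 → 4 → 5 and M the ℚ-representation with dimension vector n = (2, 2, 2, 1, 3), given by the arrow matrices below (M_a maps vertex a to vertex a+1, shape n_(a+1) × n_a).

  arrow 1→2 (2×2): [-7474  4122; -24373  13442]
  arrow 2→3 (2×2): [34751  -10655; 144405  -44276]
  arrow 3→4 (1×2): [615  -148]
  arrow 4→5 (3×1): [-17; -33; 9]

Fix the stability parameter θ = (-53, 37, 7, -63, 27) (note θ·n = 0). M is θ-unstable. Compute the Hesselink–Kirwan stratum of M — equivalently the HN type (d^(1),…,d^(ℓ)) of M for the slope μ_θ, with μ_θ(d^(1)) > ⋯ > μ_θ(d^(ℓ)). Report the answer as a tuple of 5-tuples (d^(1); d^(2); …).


Via rank(M_{q-1}∘⋯∘M_p): M ≅ I[1,3], I[1,5], I[5,5]^2.
μ_θ-semistable layers: μ^(1)=27; μ^(2)=22; μ^(3)=-19/3; μ^(4)=-53

((0, 0, 0, 0, 3); (0, 1, 1, 0, 0); (0, 1, 1, 1, 0); (2, 0, 0, 0, 0))


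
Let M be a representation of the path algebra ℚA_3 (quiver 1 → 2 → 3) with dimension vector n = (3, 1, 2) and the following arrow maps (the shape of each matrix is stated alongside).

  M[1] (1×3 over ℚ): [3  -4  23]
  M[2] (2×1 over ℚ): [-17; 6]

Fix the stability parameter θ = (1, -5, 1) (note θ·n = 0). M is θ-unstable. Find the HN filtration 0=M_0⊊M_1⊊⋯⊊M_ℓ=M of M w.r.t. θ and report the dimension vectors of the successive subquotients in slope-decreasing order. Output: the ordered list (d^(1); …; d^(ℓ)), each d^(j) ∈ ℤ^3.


Barcode: M ≅ I[1,1]^2, I[1,3], I[3,3]. HN layers by μ_θ (2 steps, strictly decreasing):
  μ^(1)=1; μ^(2)=-2

((2, 0, 2); (1, 1, 0))


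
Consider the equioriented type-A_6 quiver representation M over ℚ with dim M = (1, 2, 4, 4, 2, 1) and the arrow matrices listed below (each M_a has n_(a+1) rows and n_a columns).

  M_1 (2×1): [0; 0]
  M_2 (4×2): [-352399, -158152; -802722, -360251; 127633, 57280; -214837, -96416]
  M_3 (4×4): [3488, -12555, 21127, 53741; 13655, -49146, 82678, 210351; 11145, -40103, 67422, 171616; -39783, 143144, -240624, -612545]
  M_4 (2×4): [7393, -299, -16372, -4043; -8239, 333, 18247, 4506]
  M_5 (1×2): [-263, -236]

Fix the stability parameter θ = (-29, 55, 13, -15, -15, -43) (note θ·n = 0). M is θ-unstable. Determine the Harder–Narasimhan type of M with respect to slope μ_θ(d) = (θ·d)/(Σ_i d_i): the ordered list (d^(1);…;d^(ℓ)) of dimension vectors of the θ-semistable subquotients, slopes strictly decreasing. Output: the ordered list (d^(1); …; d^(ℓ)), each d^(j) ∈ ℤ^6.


Via rank(M_{q-1}∘⋯∘M_p): M ≅ I[1,1], I[2,5], I[2,6], I[3,3], I[3,4], I[4,4].
μ_θ-semistable layers: μ^(1)=13; μ^(2)=19/2; μ^(3)=-1; μ^(4)=-15; μ^(5)=-29

((0, 0, 1, 0, 0, 0); (0, 1, 1, 1, 1, 0); (0, 1, 2, 2, 1, 1); (0, 0, 0, 1, 0, 0); (1, 0, 0, 0, 0, 0))


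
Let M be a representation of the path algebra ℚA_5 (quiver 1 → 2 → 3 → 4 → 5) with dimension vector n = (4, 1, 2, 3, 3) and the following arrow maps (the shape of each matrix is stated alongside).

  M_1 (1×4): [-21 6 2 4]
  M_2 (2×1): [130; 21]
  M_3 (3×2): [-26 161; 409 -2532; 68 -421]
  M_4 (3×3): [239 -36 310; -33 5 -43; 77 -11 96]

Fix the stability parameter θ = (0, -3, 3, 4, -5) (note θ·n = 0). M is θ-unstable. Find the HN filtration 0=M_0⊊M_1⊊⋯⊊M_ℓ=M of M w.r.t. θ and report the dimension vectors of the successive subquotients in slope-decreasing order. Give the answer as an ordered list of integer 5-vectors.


Interval decomposition of M: I[1,1]^3, I[1,5], I[3,5], I[4,5].
HN type (ℓ=4): μ^(1)=2/3; μ^(2)=0; μ^(3)=-1/2; μ^(4)=-3/2

((0, 0, 2, 2, 2); (3, 0, 0, 0, 0); (0, 0, 0, 1, 1); (1, 1, 0, 0, 0))


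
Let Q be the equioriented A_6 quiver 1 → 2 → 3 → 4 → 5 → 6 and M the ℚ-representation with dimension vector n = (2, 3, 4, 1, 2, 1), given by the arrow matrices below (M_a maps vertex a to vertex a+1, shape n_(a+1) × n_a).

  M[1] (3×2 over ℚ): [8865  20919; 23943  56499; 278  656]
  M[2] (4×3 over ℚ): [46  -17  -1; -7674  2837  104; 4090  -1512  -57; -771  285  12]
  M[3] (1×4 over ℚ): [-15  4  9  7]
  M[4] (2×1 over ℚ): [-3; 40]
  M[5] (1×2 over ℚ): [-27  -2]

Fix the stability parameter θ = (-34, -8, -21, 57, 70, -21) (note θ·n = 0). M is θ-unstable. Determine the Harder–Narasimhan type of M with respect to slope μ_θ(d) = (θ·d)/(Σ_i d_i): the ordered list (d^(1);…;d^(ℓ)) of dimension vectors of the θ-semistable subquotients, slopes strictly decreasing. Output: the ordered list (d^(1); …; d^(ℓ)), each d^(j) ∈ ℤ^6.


Interval decomposition of M: I[1,3], I[1,6], I[2,3], I[3,3], I[5,5].
HN type (ℓ=5): μ^(1)=70; μ^(2)=106/3; μ^(3)=-29/2; μ^(4)=-21; μ^(5)=-34

((0, 0, 0, 0, 1, 0); (0, 0, 0, 1, 1, 1); (0, 3, 3, 0, 0, 0); (0, 0, 1, 0, 0, 0); (2, 0, 0, 0, 0, 0))


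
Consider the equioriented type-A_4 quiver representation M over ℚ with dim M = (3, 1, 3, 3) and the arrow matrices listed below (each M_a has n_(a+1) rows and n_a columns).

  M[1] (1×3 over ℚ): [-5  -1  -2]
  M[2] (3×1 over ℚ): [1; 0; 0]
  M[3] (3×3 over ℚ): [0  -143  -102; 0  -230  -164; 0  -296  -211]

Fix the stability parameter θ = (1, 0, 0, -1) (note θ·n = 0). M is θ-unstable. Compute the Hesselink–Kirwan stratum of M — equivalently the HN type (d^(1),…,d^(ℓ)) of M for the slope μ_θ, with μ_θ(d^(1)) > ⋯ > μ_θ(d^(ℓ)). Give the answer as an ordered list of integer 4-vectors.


Interval decomposition of M: I[1,1]^2, I[1,3], I[3,4]^2, I[4,4].
HN type (ℓ=4): μ^(1)=1; μ^(2)=1/3; μ^(3)=-1/2; μ^(4)=-1

((2, 0, 0, 0); (1, 1, 1, 0); (0, 0, 2, 2); (0, 0, 0, 1))


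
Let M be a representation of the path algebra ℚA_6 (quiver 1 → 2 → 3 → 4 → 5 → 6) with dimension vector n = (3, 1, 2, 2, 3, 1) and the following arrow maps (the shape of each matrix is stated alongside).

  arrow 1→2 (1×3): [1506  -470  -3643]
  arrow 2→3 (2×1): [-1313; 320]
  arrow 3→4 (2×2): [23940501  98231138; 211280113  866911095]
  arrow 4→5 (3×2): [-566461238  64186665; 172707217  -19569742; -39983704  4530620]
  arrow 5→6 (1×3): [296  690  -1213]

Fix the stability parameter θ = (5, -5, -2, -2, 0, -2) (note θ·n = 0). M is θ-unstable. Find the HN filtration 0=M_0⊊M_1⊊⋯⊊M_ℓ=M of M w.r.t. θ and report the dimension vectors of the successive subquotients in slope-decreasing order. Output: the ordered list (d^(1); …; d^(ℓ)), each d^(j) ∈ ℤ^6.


Via rank(M_{q-1}∘⋯∘M_p): M ≅ I[1,1]^2, I[1,6], I[3,5], I[5,5].
μ_θ-semistable layers: μ^(1)=5; μ^(2)=0; μ^(3)=-1; μ^(4)=-2

((2, 0, 0, 0, 0, 0); (0, 0, 0, 0, 2, 0); (1, 1, 1, 1, 1, 1); (0, 0, 1, 1, 0, 0))


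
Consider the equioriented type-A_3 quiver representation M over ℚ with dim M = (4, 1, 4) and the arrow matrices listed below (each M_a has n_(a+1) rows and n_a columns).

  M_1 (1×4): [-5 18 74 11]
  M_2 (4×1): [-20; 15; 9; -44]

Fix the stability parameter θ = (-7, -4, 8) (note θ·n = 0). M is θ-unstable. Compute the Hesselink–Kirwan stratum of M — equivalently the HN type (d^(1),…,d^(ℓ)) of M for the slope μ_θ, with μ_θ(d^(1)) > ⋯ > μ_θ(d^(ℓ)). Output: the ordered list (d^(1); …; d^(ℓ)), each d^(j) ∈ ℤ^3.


Barcode: M ≅ I[1,1]^3, I[1,3], I[3,3]^3. HN layers by μ_θ (3 steps, strictly decreasing):
  μ^(1)=8; μ^(2)=-4; μ^(3)=-7

((0, 0, 4); (0, 1, 0); (4, 0, 0))


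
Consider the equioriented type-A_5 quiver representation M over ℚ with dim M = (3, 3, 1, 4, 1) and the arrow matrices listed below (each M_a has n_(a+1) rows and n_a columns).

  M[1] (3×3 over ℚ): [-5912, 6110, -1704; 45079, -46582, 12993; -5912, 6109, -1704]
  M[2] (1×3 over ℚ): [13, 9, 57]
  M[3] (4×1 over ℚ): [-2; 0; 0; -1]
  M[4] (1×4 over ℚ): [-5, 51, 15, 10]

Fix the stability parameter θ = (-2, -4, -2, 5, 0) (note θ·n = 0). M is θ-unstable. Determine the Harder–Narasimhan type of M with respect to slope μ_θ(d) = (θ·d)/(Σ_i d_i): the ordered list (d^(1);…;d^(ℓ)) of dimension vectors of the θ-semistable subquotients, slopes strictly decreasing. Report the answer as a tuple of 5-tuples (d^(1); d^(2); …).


Via rank(M_{q-1}∘⋯∘M_p): M ≅ I[1,1], I[1,2], I[1,4], I[2,2], I[4,4]^2, I[4,5].
μ_θ-semistable layers: μ^(1)=5; μ^(2)=5/2; μ^(3)=-2; μ^(4)=-3; μ^(5)=-4

((0, 0, 0, 3, 0); (0, 0, 0, 1, 1); (1, 0, 1, 0, 0); (2, 2, 0, 0, 0); (0, 1, 0, 0, 0))


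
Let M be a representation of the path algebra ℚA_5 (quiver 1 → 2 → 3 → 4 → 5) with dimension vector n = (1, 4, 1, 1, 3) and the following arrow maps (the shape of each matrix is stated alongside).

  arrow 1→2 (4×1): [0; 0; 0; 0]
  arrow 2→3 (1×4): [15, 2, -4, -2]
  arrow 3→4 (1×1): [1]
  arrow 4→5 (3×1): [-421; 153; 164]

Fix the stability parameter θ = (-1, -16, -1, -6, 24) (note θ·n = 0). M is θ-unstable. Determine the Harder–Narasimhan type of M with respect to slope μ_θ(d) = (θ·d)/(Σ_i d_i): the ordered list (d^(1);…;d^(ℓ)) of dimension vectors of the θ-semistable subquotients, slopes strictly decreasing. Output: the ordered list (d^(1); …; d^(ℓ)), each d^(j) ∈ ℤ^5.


Via rank(M_{q-1}∘⋯∘M_p): M ≅ I[1,1], I[2,2]^3, I[2,5], I[5,5]^2.
μ_θ-semistable layers: μ^(1)=24; μ^(2)=-1; μ^(3)=-7/2; μ^(4)=-16

((0, 0, 0, 0, 3); (1, 0, 0, 0, 0); (0, 0, 1, 1, 0); (0, 4, 0, 0, 0))


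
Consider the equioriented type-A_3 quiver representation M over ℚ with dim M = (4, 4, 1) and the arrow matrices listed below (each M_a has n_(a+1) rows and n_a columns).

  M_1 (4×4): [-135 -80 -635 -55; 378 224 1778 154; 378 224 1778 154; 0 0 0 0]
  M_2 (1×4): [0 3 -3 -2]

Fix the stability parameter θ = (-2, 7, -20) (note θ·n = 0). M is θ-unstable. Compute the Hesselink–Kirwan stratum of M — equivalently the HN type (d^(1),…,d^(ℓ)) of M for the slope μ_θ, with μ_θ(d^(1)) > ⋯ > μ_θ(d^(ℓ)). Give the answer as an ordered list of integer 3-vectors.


Interval decomposition of M: I[1,1]^3, I[1,2], I[2,2]^2, I[2,3].
HN type (ℓ=3): μ^(1)=7; μ^(2)=-2; μ^(3)=-13/2

((0, 3, 0); (4, 0, 0); (0, 1, 1))


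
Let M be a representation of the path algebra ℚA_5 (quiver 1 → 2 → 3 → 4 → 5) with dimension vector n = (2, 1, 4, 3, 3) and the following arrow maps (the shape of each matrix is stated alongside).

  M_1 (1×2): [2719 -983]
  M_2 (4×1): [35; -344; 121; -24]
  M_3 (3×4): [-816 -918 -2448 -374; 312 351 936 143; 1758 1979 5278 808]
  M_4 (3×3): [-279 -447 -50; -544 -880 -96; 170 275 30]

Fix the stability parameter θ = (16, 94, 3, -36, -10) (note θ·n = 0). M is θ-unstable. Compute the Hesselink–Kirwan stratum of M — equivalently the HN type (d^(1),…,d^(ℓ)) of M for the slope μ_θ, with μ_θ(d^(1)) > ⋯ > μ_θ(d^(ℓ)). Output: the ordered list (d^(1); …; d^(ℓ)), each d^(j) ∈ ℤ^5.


Barcode: M ≅ I[1,1], I[1,3], I[3,3], I[3,4], I[3,5], I[4,5], I[5,5]. HN layers by μ_θ (6 steps, strictly decreasing):
  μ^(1)=97/2; μ^(2)=16; μ^(3)=3; μ^(4)=-10; μ^(5)=-33/2; μ^(6)=-36

((0, 1, 1, 0, 0); (2, 0, 0, 0, 0); (0, 0, 1, 0, 0); (0, 0, 0, 0, 3); (0, 0, 2, 2, 0); (0, 0, 0, 1, 0))


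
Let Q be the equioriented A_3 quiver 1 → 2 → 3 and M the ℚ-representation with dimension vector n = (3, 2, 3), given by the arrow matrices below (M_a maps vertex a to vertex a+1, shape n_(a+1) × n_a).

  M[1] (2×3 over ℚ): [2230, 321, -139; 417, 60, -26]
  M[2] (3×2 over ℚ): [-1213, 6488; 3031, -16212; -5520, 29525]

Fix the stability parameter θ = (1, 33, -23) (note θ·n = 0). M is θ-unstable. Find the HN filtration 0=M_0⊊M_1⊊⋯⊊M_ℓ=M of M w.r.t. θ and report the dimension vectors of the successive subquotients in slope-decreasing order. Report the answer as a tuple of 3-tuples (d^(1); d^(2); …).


Barcode: M ≅ I[1,1], I[1,3]^2, I[3,3]. HN layers by μ_θ (3 steps, strictly decreasing):
  μ^(1)=5; μ^(2)=1; μ^(3)=-23

((0, 2, 2); (3, 0, 0); (0, 0, 1))


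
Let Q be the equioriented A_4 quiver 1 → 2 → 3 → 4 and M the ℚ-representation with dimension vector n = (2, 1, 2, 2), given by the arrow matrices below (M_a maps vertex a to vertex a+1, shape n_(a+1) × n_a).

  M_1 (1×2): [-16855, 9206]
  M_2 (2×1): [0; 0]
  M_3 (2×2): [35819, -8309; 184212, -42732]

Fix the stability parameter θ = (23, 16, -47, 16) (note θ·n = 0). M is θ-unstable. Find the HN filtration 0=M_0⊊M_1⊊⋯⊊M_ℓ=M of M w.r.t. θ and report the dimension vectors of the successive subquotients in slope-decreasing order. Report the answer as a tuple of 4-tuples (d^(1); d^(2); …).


Via rank(M_{q-1}∘⋯∘M_p): M ≅ I[1,1], I[1,2], I[3,3], I[3,4], I[4,4].
μ_θ-semistable layers: μ^(1)=23; μ^(2)=39/2; μ^(3)=16; μ^(4)=-47

((1, 0, 0, 0); (1, 1, 0, 0); (0, 0, 0, 2); (0, 0, 2, 0))


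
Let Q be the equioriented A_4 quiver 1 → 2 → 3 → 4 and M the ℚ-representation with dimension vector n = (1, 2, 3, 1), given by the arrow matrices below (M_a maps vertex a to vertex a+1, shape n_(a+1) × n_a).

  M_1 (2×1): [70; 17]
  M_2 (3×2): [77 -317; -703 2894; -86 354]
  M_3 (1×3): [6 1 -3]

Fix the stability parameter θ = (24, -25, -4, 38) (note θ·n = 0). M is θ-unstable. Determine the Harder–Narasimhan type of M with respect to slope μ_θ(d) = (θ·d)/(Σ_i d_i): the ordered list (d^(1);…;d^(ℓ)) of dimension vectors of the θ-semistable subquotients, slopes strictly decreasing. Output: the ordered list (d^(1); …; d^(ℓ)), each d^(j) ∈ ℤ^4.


Barcode: M ≅ I[1,3], I[2,4], I[3,3]. HN layers by μ_θ (4 steps, strictly decreasing):
  μ^(1)=38; μ^(2)=-5/3; μ^(3)=-4; μ^(4)=-25

((0, 0, 0, 1); (1, 1, 1, 0); (0, 0, 2, 0); (0, 1, 0, 0))


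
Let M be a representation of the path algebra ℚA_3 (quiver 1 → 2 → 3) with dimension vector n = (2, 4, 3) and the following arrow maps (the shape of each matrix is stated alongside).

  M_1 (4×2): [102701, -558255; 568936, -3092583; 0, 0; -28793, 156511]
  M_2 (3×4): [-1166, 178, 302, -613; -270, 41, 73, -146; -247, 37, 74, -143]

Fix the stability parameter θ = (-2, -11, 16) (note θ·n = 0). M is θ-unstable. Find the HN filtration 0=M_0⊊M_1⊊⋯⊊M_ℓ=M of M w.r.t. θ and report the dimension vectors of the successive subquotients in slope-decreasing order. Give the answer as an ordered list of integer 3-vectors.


Via rank(M_{q-1}∘⋯∘M_p): M ≅ I[1,3]^2, I[2,2], I[2,3].
μ_θ-semistable layers: μ^(1)=16; μ^(2)=-13/2; μ^(3)=-11

((0, 0, 3); (2, 2, 0); (0, 2, 0))


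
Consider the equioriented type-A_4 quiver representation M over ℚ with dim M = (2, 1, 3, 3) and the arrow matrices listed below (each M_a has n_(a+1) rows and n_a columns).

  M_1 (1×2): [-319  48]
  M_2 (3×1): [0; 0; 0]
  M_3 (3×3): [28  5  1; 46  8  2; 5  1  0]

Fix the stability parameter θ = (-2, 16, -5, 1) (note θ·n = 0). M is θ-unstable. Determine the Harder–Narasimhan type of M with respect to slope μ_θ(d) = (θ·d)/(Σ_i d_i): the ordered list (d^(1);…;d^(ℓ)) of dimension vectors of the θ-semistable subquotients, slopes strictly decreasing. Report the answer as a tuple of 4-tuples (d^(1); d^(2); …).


Via rank(M_{q-1}∘⋯∘M_p): M ≅ I[1,1], I[1,2], I[3,3], I[3,4]^2, I[4,4].
μ_θ-semistable layers: μ^(1)=16; μ^(2)=1; μ^(3)=-2; μ^(4)=-5

((0, 1, 0, 0); (0, 0, 0, 3); (2, 0, 0, 0); (0, 0, 3, 0))


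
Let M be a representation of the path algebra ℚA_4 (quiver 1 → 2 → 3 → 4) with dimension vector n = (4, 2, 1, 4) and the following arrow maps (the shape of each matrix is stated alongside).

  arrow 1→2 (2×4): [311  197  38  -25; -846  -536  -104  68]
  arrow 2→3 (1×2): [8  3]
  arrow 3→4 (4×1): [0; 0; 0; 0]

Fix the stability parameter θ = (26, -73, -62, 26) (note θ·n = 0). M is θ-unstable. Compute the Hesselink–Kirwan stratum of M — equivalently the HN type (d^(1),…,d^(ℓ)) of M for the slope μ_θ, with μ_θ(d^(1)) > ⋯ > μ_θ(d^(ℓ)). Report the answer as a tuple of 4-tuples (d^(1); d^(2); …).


Interval decomposition of M: I[1,1]^2, I[1,2], I[1,3], I[4,4]^4.
HN type (ℓ=3): μ^(1)=26; μ^(2)=-47/2; μ^(3)=-109/3

((2, 0, 0, 4); (1, 1, 0, 0); (1, 1, 1, 0))


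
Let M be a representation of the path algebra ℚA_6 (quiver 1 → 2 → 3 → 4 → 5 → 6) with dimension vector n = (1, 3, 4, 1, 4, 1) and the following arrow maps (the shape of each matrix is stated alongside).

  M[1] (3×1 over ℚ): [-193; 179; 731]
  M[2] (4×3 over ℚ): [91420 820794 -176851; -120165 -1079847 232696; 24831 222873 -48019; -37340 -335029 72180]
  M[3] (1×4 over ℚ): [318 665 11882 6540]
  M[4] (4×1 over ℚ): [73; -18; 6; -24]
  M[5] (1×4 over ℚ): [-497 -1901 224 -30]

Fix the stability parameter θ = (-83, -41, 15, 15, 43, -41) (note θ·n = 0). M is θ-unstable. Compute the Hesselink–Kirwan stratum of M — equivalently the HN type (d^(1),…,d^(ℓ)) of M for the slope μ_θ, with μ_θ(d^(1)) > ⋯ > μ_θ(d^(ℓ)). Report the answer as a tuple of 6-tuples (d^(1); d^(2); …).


Via rank(M_{q-1}∘⋯∘M_p): M ≅ I[1,3], I[2,3], I[2,6], I[3,3], I[5,5]^3.
μ_θ-semistable layers: μ^(1)=43; μ^(2)=15; μ^(3)=8; μ^(4)=-41; μ^(5)=-83

((0, 0, 0, 0, 3, 0); (0, 0, 3, 0, 0, 0); (0, 0, 1, 1, 1, 1); (0, 3, 0, 0, 0, 0); (1, 0, 0, 0, 0, 0))


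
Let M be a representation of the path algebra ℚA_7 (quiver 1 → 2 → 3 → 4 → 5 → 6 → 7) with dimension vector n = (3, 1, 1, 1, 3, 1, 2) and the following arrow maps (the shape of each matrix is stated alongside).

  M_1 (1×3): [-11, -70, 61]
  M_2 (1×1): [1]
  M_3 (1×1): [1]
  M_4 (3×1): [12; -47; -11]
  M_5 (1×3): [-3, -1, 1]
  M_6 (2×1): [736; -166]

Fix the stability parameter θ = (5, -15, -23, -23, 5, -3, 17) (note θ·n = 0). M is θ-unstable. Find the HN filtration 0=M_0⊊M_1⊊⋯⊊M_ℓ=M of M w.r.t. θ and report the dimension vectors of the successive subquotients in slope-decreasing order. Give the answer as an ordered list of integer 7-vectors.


Via rank(M_{q-1}∘⋯∘M_p): M ≅ I[1,1]^2, I[1,5], I[5,5], I[5,7], I[7,7].
μ_θ-semistable layers: μ^(1)=17; μ^(2)=5; μ^(3)=1; μ^(4)=-14

((0, 0, 0, 0, 0, 0, 2); (2, 0, 0, 0, 2, 0, 0); (0, 0, 0, 0, 1, 1, 0); (1, 1, 1, 1, 0, 0, 0))


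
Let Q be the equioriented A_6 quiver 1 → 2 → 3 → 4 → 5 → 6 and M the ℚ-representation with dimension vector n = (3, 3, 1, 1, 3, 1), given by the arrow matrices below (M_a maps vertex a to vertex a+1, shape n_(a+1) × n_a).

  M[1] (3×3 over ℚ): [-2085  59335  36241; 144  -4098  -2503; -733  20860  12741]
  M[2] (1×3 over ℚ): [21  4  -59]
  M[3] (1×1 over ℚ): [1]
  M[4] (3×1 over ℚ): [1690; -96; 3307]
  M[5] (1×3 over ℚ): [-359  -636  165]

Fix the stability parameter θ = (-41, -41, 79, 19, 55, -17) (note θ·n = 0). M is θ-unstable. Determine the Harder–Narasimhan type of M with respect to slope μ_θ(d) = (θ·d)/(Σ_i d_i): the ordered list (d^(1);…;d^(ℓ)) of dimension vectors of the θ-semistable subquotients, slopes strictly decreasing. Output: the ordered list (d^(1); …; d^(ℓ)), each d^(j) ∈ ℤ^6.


Interval decomposition of M: I[1,2]^2, I[1,6], I[5,5]^2.
HN type (ℓ=3): μ^(1)=55; μ^(2)=34; μ^(3)=-41

((0, 0, 0, 0, 2, 0); (0, 0, 1, 1, 1, 1); (3, 3, 0, 0, 0, 0))


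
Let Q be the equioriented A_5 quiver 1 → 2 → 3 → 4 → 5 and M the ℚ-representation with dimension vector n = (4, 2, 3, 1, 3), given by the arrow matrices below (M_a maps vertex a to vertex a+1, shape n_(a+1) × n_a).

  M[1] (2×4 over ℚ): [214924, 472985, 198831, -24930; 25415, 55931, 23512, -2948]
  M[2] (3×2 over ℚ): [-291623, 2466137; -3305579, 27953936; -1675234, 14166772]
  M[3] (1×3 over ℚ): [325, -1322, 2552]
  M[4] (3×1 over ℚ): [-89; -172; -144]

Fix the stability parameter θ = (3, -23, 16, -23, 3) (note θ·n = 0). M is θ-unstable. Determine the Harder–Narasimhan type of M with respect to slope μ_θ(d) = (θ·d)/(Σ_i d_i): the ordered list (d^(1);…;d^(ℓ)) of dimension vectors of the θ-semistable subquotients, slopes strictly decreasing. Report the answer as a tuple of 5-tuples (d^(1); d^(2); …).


Barcode: M ≅ I[1,1]^2, I[1,3], I[1,5], I[3,3], I[5,5]^2. HN layers by μ_θ (4 steps, strictly decreasing):
  μ^(1)=16; μ^(2)=3; μ^(3)=-7/2; μ^(4)=-10

((0, 0, 2, 0, 0); (2, 0, 0, 0, 3); (0, 0, 1, 1, 0); (2, 2, 0, 0, 0))


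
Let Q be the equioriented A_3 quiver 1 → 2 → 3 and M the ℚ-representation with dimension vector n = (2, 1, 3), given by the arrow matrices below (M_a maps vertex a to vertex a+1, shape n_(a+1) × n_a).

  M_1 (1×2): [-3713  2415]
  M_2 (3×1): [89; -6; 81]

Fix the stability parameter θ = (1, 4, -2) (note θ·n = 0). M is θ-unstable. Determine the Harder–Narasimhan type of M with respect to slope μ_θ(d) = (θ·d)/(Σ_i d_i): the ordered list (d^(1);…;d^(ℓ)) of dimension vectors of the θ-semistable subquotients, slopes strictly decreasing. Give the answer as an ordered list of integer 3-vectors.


Via rank(M_{q-1}∘⋯∘M_p): M ≅ I[1,1], I[1,3], I[3,3]^2.
μ_θ-semistable layers: μ^(1)=1; μ^(2)=-2

((2, 1, 1); (0, 0, 2))
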